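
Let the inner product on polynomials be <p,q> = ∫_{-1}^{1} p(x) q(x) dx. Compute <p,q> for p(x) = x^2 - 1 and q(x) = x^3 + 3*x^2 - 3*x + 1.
<p,q> = -32/15

Expand the product: p(x)·q(x) = x^5 + 3*x^4 - 4*x^3 - 2*x^2 + 3*x - 1.
∫_{-1}^{1} of each monomial x^k gives [2/(k+1) if k even, 0 if k odd]. Integrating term-by-term (or equivalently evaluating the antiderivative F(x) = x^6/6 + 3*x^5/5 - x^4 - 2*x^3/3 + 3*x^2/2 - x at the endpoints):
  F(1) − F(−1) = -2/5 − (26/15) = -32/15.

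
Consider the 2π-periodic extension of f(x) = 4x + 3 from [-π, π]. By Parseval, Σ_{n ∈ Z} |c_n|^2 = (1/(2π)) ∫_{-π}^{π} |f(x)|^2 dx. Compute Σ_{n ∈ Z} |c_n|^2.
Σ |c_n|^2 = 16π^2/3 + 9

Expand and integrate term by term over [-π, π]:
  ∫ (4x)^2 dx = 16·(2π^3/3); ∫ 2·4·(3)·x dx = 0 (odd integrand); ∫ 3^2 dx = 9·2π.
So (1/(2π)) ∫_{-π}^{π} (4x + 3)^2 dx = 16π^2/3 + 9 = 16π^2/3 + 9.
Parseval ⇒ Σ |c_n|^2 = 16π^2/3 + 9.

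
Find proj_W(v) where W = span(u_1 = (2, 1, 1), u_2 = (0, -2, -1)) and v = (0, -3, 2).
proj_W(v) = (2/3, -5/3, -2/3)

Set up U = [u_1 | ... | u_2] ∈ R^(3×2). The projector onto W = col(U) is P = U (U^T U)^(-1) U^T.
Compute U^T U =
  [6, -3]
  [-3, 5],
and U^T v = (-1, 4).
Solve U^T U · c = U^T v for the coefficients: c = (1/3, 1). The projection is proj_W(v) = U c.
Check: (v - proj_W(v)) · u_1 = 0  (should be 0).
Check: (v - proj_W(v)) · u_2 = 0  (should be 0).
Result: proj_W(v) = (2/3, -5/3, -2/3).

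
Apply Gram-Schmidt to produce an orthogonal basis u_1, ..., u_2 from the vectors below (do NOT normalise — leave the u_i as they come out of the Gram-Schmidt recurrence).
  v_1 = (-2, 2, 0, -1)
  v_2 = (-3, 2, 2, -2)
Orthogonal basis:
  u_1 = (-2, 2, 0, -1)
  u_2 = (-1/3, -2/3, 2, -2/3)

Apply the Gram-Schmidt recurrence
  u_1 = v_1
  u_i = v_i − Σ_{j<i} ((v_i · u_j) / (u_j · u_j)) · u_j.

Step by step this gives:
  u_1 = (-2, 2, 0, -1)
  u_2 = (-1/3, -2/3, 2, -2/3)

Orthogonality check:
  u_2 · u_1 = 0 (should be 0)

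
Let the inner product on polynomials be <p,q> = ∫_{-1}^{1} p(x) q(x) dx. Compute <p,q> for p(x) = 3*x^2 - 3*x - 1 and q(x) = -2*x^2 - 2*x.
<p,q> = 44/15

Expand the product: p(x)·q(x) = -6*x^4 + 8*x^2 + 2*x.
∫_{-1}^{1} of each monomial x^k gives [2/(k+1) if k even, 0 if k odd]. Integrating term-by-term (or equivalently evaluating the antiderivative F(x) = -6*x^5/5 + 8*x^3/3 + x^2 at the endpoints):
  F(1) − F(−1) = 37/15 − (-7/15) = 44/15.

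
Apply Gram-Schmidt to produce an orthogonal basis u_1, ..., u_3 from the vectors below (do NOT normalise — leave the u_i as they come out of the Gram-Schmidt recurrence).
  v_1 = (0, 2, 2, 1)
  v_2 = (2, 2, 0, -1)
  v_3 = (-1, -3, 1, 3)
Orthogonal basis:
  u_1 = (0, 2, 2, 1)
  u_2 = (2, 4/3, -2/3, -4/3)
  u_3 = (5/3, -1, 1/3, 4/3)

Apply the Gram-Schmidt recurrence
  u_1 = v_1
  u_i = v_i − Σ_{j<i} ((v_i · u_j) / (u_j · u_j)) · u_j.

Step by step this gives:
  u_1 = (0, 2, 2, 1)
  u_2 = (2, 4/3, -2/3, -4/3)
  u_3 = (5/3, -1, 1/3, 4/3)

Orthogonality check:
  u_2 · u_1 = 0 (should be 0)
  u_3 · u_1 = 0 (should be 0)
  u_3 · u_2 = 0 (should be 0)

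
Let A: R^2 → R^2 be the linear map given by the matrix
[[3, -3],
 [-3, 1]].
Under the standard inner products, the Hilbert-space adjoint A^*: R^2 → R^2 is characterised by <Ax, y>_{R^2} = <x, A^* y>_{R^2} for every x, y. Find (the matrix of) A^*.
A^* = A^T =
[[3, -3],
 [-3, 1]]

For real matrices with standard dot products, the defining identity <Ax, y> = <x, A^* y> gives (Ax)^T y = x^T (A^*) y, i.e. x^T A^T y = x^T (A^*) y. Since this holds for all x, y, we must have A^* = A^T. Therefore
A^* =
[[3, -3],
 [-3, 1]].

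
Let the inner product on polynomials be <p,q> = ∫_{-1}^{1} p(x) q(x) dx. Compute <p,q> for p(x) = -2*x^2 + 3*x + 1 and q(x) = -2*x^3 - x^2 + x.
<p,q> = -4/15

Expand the product: p(x)·q(x) = 4*x^5 - 4*x^4 - 7*x^3 + 2*x^2 + x.
∫_{-1}^{1} of each monomial x^k gives [2/(k+1) if k even, 0 if k odd]. Integrating term-by-term (or equivalently evaluating the antiderivative F(x) = 2*x^6/3 - 4*x^5/5 - 7*x^4/4 + 2*x^3/3 + x^2/2 at the endpoints):
  F(1) − F(−1) = -43/60 − (-9/20) = -4/15.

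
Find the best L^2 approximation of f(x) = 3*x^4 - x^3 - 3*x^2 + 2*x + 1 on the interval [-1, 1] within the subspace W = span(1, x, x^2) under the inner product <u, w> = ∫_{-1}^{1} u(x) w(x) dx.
g(x) = -3*x^2/7 + 7*x/5 + 26/35

The best approximation g ∈ W is the orthogonal projection of f onto W. Writing g = a_0 + a_1 x + a_2 x^2, the coefficients solve the normal equations G · a = b where
  G_{ij} = <φ_i, φ_j> and b_i = <f, φ_i>, with φ_0 = 1, φ_1 = x, φ_2 = x^2.
G =
  [2, 0, 2/3]
  [0, 2/3, 0]
  [2/3, 0, 2/5],
b = (6/5, 14/15, 34/105).
Solving gives a_0 = 26/35, a_1 = 7/5, a_2 = -3/7, so
  g(x) = -3*x^2/7 + 7*x/5 + 26/35.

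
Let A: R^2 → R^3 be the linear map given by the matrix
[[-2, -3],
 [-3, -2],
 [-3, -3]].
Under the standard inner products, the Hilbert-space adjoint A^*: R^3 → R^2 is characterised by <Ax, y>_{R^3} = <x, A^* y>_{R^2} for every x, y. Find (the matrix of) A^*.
A^* = A^T =
[[-2, -3, -3],
 [-3, -2, -3]]

For real matrices with standard dot products, the defining identity <Ax, y> = <x, A^* y> gives (Ax)^T y = x^T (A^*) y, i.e. x^T A^T y = x^T (A^*) y. Since this holds for all x, y, we must have A^* = A^T. Therefore
A^* =
[[-2, -3, -3],
 [-3, -2, -3]].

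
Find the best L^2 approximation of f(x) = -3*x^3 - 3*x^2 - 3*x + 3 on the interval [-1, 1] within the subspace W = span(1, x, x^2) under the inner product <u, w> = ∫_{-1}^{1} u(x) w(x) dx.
g(x) = -3*x^2 - 24*x/5 + 3

The best approximation g ∈ W is the orthogonal projection of f onto W. Writing g = a_0 + a_1 x + a_2 x^2, the coefficients solve the normal equations G · a = b where
  G_{ij} = <φ_i, φ_j> and b_i = <f, φ_i>, with φ_0 = 1, φ_1 = x, φ_2 = x^2.
G =
  [2, 0, 2/3]
  [0, 2/3, 0]
  [2/3, 0, 2/5],
b = (4, -16/5, 4/5).
Solving gives a_0 = 3, a_1 = -24/5, a_2 = -3, so
  g(x) = -3*x^2 - 24*x/5 + 3.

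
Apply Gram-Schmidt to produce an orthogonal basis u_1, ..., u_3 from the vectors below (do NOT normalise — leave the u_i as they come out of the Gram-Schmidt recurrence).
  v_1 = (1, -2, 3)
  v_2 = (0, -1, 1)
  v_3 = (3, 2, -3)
Orthogonal basis:
  u_1 = (1, -2, 3)
  u_2 = (-5/14, -2/7, -1/14)
  u_3 = (4/3, -4/3, -4/3)

Apply the Gram-Schmidt recurrence
  u_1 = v_1
  u_i = v_i − Σ_{j<i} ((v_i · u_j) / (u_j · u_j)) · u_j.

Step by step this gives:
  u_1 = (1, -2, 3)
  u_2 = (-5/14, -2/7, -1/14)
  u_3 = (4/3, -4/3, -4/3)

Orthogonality check:
  u_2 · u_1 = 0 (should be 0)
  u_3 · u_1 = 0 (should be 0)
  u_3 · u_2 = 0 (should be 0)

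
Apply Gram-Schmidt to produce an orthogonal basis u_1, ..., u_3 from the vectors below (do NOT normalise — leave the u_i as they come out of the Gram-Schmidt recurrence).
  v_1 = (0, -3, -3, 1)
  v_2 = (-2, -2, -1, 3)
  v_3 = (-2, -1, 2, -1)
Orthogonal basis:
  u_1 = (0, -3, -3, 1)
  u_2 = (-2, -2/19, 17/19, 45/19)
  u_3 = (-131/99, -158/99, 211/198, -35/22)

Apply the Gram-Schmidt recurrence
  u_1 = v_1
  u_i = v_i − Σ_{j<i} ((v_i · u_j) / (u_j · u_j)) · u_j.

Step by step this gives:
  u_1 = (0, -3, -3, 1)
  u_2 = (-2, -2/19, 17/19, 45/19)
  u_3 = (-131/99, -158/99, 211/198, -35/22)

Orthogonality check:
  u_2 · u_1 = 0 (should be 0)
  u_3 · u_1 = 0 (should be 0)
  u_3 · u_2 = 0 (should be 0)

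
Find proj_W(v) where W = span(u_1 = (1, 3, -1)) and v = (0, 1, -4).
proj_W(v) = (7/11, 21/11, -7/11)

Set up U = [u_1 | ... | u_1] ∈ R^(3×1). The projector onto W = col(U) is P = U (U^T U)^(-1) U^T.
Compute U^T U =
  [11],
and U^T v = (7).
Solve U^T U · c = U^T v for the coefficients: c = (7/11). The projection is proj_W(v) = U c.
Check: (v - proj_W(v)) · u_1 = 0  (should be 0).
Result: proj_W(v) = (7/11, 21/11, -7/11).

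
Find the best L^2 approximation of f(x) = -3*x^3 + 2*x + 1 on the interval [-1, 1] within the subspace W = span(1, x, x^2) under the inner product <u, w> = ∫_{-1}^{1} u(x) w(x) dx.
g(x) = x/5 + 1

The best approximation g ∈ W is the orthogonal projection of f onto W. Writing g = a_0 + a_1 x + a_2 x^2, the coefficients solve the normal equations G · a = b where
  G_{ij} = <φ_i, φ_j> and b_i = <f, φ_i>, with φ_0 = 1, φ_1 = x, φ_2 = x^2.
G =
  [2, 0, 2/3]
  [0, 2/3, 0]
  [2/3, 0, 2/5],
b = (2, 2/15, 2/3).
Solving gives a_0 = 1, a_1 = 1/5, a_2 = 0, so
  g(x) = x/5 + 1.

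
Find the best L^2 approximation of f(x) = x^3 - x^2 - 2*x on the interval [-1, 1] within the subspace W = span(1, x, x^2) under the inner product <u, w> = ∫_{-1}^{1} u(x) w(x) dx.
g(x) = -x^2 - 7*x/5

The best approximation g ∈ W is the orthogonal projection of f onto W. Writing g = a_0 + a_1 x + a_2 x^2, the coefficients solve the normal equations G · a = b where
  G_{ij} = <φ_i, φ_j> and b_i = <f, φ_i>, with φ_0 = 1, φ_1 = x, φ_2 = x^2.
G =
  [2, 0, 2/3]
  [0, 2/3, 0]
  [2/3, 0, 2/5],
b = (-2/3, -14/15, -2/5).
Solving gives a_0 = 0, a_1 = -7/5, a_2 = -1, so
  g(x) = -x^2 - 7*x/5.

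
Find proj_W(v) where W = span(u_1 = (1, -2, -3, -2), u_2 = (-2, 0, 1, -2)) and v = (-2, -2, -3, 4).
proj_W(v) = (38/23, -40/161, -183/161, 206/161)

Set up U = [u_1 | ... | u_2] ∈ R^(4×2). The projector onto W = col(U) is P = U (U^T U)^(-1) U^T.
Compute U^T U =
  [18, -1]
  [-1, 9],
and U^T v = (3, -7).
Solve U^T U · c = U^T v for the coefficients: c = (20/161, -123/161). The projection is proj_W(v) = U c.
Check: (v - proj_W(v)) · u_1 = 0  (should be 0).
Check: (v - proj_W(v)) · u_2 = 0  (should be 0).
Result: proj_W(v) = (38/23, -40/161, -183/161, 206/161).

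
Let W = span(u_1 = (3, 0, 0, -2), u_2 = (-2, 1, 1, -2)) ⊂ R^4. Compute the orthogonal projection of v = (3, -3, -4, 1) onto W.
proj_W(v) = (241/63, -181/126, -181/126, 47/21)

Set up U = [u_1 | ... | u_2] ∈ R^(4×2). The projector onto W = col(U) is P = U (U^T U)^(-1) U^T.
Compute U^T U =
  [13, -2]
  [-2, 10],
and U^T v = (7, -15).
Solve U^T U · c = U^T v for the coefficients: c = (20/63, -181/126). The projection is proj_W(v) = U c.
Check: (v - proj_W(v)) · u_1 = 0  (should be 0).
Check: (v - proj_W(v)) · u_2 = 0  (should be 0).
Result: proj_W(v) = (241/63, -181/126, -181/126, 47/21).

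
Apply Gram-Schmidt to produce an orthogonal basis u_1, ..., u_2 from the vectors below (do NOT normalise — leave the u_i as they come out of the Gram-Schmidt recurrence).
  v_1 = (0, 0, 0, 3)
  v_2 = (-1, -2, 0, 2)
Orthogonal basis:
  u_1 = (0, 0, 0, 3)
  u_2 = (-1, -2, 0, 0)

Apply the Gram-Schmidt recurrence
  u_1 = v_1
  u_i = v_i − Σ_{j<i} ((v_i · u_j) / (u_j · u_j)) · u_j.

Step by step this gives:
  u_1 = (0, 0, 0, 3)
  u_2 = (-1, -2, 0, 0)

Orthogonality check:
  u_2 · u_1 = 0 (should be 0)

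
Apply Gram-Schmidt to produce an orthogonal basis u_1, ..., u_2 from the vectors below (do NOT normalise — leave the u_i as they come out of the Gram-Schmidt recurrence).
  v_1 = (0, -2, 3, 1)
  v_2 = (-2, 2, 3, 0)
Orthogonal basis:
  u_1 = (0, -2, 3, 1)
  u_2 = (-2, 19/7, 27/14, -5/14)

Apply the Gram-Schmidt recurrence
  u_1 = v_1
  u_i = v_i − Σ_{j<i} ((v_i · u_j) / (u_j · u_j)) · u_j.

Step by step this gives:
  u_1 = (0, -2, 3, 1)
  u_2 = (-2, 19/7, 27/14, -5/14)

Orthogonality check:
  u_2 · u_1 = 0 (should be 0)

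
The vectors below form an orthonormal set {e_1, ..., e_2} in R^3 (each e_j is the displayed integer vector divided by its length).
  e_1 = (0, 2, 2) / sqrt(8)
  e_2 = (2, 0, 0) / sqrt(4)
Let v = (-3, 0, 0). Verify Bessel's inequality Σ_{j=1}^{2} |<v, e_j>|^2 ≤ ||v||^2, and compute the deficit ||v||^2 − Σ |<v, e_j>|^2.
Σ |<v, e_j>|^2 = 9; ||v||^2 = 9; deficit = 0

Write each e_j = u_j / sqrt(<u_j, u_j>) where u_j is the displayed integer vector. Then <v, e_j> = <v, u_j> / sqrt(<u_j, u_j>), so |<v, e_j>|^2 = <v, u_j>^2 / <u_j, u_j>.
Coefficients: <v, e_1> = 0/sqrt(8), <v, e_2> = -6/sqrt(4).
Square and sum: Σ |<v, e_j>|^2 = 9.
Compute ||v||^2 = v·v = 9.
Deficit = 9 − 9 = 0 ≥ 0, confirming Bessel's inequality. (The deficit equals ||v − Σ <v,e_j> e_j||^2, the squared distance from v to span{e_j}.)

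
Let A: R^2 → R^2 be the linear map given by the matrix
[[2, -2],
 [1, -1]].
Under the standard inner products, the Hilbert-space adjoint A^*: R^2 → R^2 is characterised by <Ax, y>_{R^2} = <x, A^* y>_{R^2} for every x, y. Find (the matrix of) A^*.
A^* = A^T =
[[2, 1],
 [-2, -1]]

For real matrices with standard dot products, the defining identity <Ax, y> = <x, A^* y> gives (Ax)^T y = x^T (A^*) y, i.e. x^T A^T y = x^T (A^*) y. Since this holds for all x, y, we must have A^* = A^T. Therefore
A^* =
[[2, 1],
 [-2, -1]].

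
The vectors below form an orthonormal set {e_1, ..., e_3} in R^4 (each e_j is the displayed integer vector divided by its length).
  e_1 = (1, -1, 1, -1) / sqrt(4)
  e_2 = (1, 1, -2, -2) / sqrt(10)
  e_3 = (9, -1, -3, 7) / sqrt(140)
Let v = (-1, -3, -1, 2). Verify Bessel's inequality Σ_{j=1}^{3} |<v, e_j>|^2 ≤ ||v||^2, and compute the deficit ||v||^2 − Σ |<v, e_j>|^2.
Σ |<v, e_j>|^2 = 33/7; ||v||^2 = 15; deficit = 72/7

Write each e_j = u_j / sqrt(<u_j, u_j>) where u_j is the displayed integer vector. Then <v, e_j> = <v, u_j> / sqrt(<u_j, u_j>), so |<v, e_j>|^2 = <v, u_j>^2 / <u_j, u_j>.
Coefficients: <v, e_1> = -1/sqrt(4), <v, e_2> = -6/sqrt(10), <v, e_3> = 11/sqrt(140).
Square and sum: Σ |<v, e_j>|^2 = 33/7.
Compute ||v||^2 = v·v = 15.
Deficit = 15 − 33/7 = 72/7 ≥ 0, confirming Bessel's inequality. (The deficit equals ||v − Σ <v,e_j> e_j||^2, the squared distance from v to span{e_j}.)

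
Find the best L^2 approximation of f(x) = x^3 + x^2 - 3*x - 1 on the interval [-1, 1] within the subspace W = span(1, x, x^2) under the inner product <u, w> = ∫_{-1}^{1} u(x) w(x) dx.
g(x) = x^2 - 12*x/5 - 1

The best approximation g ∈ W is the orthogonal projection of f onto W. Writing g = a_0 + a_1 x + a_2 x^2, the coefficients solve the normal equations G · a = b where
  G_{ij} = <φ_i, φ_j> and b_i = <f, φ_i>, with φ_0 = 1, φ_1 = x, φ_2 = x^2.
G =
  [2, 0, 2/3]
  [0, 2/3, 0]
  [2/3, 0, 2/5],
b = (-4/3, -8/5, -4/15).
Solving gives a_0 = -1, a_1 = -12/5, a_2 = 1, so
  g(x) = x^2 - 12*x/5 - 1.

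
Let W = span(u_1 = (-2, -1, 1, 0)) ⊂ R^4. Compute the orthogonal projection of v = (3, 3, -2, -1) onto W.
proj_W(v) = (11/3, 11/6, -11/6, 0)

Set up U = [u_1 | ... | u_1] ∈ R^(4×1). The projector onto W = col(U) is P = U (U^T U)^(-1) U^T.
Compute U^T U =
  [6],
and U^T v = (-11).
Solve U^T U · c = U^T v for the coefficients: c = (-11/6). The projection is proj_W(v) = U c.
Check: (v - proj_W(v)) · u_1 = 0  (should be 0).
Result: proj_W(v) = (11/3, 11/6, -11/6, 0).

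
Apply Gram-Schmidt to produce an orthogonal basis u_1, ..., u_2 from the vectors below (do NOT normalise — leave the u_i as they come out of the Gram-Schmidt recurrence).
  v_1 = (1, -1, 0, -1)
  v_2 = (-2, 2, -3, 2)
Orthogonal basis:
  u_1 = (1, -1, 0, -1)
  u_2 = (0, 0, -3, 0)

Apply the Gram-Schmidt recurrence
  u_1 = v_1
  u_i = v_i − Σ_{j<i} ((v_i · u_j) / (u_j · u_j)) · u_j.

Step by step this gives:
  u_1 = (1, -1, 0, -1)
  u_2 = (0, 0, -3, 0)

Orthogonality check:
  u_2 · u_1 = 0 (should be 0)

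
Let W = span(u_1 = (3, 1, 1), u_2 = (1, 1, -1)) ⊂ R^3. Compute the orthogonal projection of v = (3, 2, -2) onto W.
proj_W(v) = (17/6, 7/3, -11/6)

Set up U = [u_1 | ... | u_2] ∈ R^(3×2). The projector onto W = col(U) is P = U (U^T U)^(-1) U^T.
Compute U^T U =
  [11, 3]
  [3, 3],
and U^T v = (9, 7).
Solve U^T U · c = U^T v for the coefficients: c = (1/4, 25/12). The projection is proj_W(v) = U c.
Check: (v - proj_W(v)) · u_1 = 0  (should be 0).
Check: (v - proj_W(v)) · u_2 = 0  (should be 0).
Result: proj_W(v) = (17/6, 7/3, -11/6).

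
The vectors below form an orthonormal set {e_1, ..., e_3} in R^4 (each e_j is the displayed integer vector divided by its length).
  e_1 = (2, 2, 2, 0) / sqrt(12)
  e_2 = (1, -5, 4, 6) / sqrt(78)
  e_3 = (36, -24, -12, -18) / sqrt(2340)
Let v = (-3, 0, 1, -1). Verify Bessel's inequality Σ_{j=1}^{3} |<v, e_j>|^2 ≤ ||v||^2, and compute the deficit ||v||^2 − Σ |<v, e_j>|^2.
Σ |<v, e_j>|^2 = 61/10; ||v||^2 = 11; deficit = 49/10

Write each e_j = u_j / sqrt(<u_j, u_j>) where u_j is the displayed integer vector. Then <v, e_j> = <v, u_j> / sqrt(<u_j, u_j>), so |<v, e_j>|^2 = <v, u_j>^2 / <u_j, u_j>.
Coefficients: <v, e_1> = -4/sqrt(12), <v, e_2> = -5/sqrt(78), <v, e_3> = -102/sqrt(2340).
Square and sum: Σ |<v, e_j>|^2 = 61/10.
Compute ||v||^2 = v·v = 11.
Deficit = 11 − 61/10 = 49/10 ≥ 0, confirming Bessel's inequality. (The deficit equals ||v − Σ <v,e_j> e_j||^2, the squared distance from v to span{e_j}.)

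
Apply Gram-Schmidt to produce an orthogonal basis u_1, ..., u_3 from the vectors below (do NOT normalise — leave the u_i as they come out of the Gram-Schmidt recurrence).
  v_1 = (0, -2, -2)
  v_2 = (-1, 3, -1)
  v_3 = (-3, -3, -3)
Orthogonal basis:
  u_1 = (0, -2, -2)
  u_2 = (-1, 2, -2)
  u_3 = (-8/3, -2/3, 2/3)

Apply the Gram-Schmidt recurrence
  u_1 = v_1
  u_i = v_i − Σ_{j<i} ((v_i · u_j) / (u_j · u_j)) · u_j.

Step by step this gives:
  u_1 = (0, -2, -2)
  u_2 = (-1, 2, -2)
  u_3 = (-8/3, -2/3, 2/3)

Orthogonality check:
  u_2 · u_1 = 0 (should be 0)
  u_3 · u_1 = 0 (should be 0)
  u_3 · u_2 = 0 (should be 0)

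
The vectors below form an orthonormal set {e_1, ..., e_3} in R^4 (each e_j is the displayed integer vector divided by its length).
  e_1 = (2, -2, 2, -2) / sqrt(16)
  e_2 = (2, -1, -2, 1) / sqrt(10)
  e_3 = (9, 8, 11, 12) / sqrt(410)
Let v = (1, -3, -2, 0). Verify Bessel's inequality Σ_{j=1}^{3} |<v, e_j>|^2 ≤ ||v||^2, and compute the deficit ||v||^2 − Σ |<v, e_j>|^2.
Σ |<v, e_j>|^2 = 510/41; ||v||^2 = 14; deficit = 64/41

Write each e_j = u_j / sqrt(<u_j, u_j>) where u_j is the displayed integer vector. Then <v, e_j> = <v, u_j> / sqrt(<u_j, u_j>), so |<v, e_j>|^2 = <v, u_j>^2 / <u_j, u_j>.
Coefficients: <v, e_1> = 4/sqrt(16), <v, e_2> = 9/sqrt(10), <v, e_3> = -37/sqrt(410).
Square and sum: Σ |<v, e_j>|^2 = 510/41.
Compute ||v||^2 = v·v = 14.
Deficit = 14 − 510/41 = 64/41 ≥ 0, confirming Bessel's inequality. (The deficit equals ||v − Σ <v,e_j> e_j||^2, the squared distance from v to span{e_j}.)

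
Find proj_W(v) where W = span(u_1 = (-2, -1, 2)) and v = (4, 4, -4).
proj_W(v) = (40/9, 20/9, -40/9)

Set up U = [u_1 | ... | u_1] ∈ R^(3×1). The projector onto W = col(U) is P = U (U^T U)^(-1) U^T.
Compute U^T U =
  [9],
and U^T v = (-20).
Solve U^T U · c = U^T v for the coefficients: c = (-20/9). The projection is proj_W(v) = U c.
Check: (v - proj_W(v)) · u_1 = 0  (should be 0).
Result: proj_W(v) = (40/9, 20/9, -40/9).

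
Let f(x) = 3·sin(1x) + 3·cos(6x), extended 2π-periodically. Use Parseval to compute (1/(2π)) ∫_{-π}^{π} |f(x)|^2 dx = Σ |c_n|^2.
Σ |c_n|^2 = 9

Expand |f|^2 and use orthogonality of {sin(nx), cos(mx)} on [-π, π]:
  ∫_{-π}^{π} sin(nx)^2 dx = π, ∫ cos(mx)^2 dx = π, and cross terms integrate to 0.
So ∫_{-π}^{π} f(x)^2 dx = 3^2 · π + 3^2 · π = (9 + 9)π.
Divide by 2π: (9 + 9)/2 = 9.
By Parseval, this equals Σ |c_n|^2.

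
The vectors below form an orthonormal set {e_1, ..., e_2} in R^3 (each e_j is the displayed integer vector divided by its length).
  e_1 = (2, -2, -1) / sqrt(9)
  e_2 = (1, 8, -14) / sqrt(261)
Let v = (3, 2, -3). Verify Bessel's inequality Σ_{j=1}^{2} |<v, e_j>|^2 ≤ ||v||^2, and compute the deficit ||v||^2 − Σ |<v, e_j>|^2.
Σ |<v, e_j>|^2 = 494/29; ||v||^2 = 22; deficit = 144/29

Write each e_j = u_j / sqrt(<u_j, u_j>) where u_j is the displayed integer vector. Then <v, e_j> = <v, u_j> / sqrt(<u_j, u_j>), so |<v, e_j>|^2 = <v, u_j>^2 / <u_j, u_j>.
Coefficients: <v, e_1> = 5/sqrt(9), <v, e_2> = 61/sqrt(261).
Square and sum: Σ |<v, e_j>|^2 = 494/29.
Compute ||v||^2 = v·v = 22.
Deficit = 22 − 494/29 = 144/29 ≥ 0, confirming Bessel's inequality. (The deficit equals ||v − Σ <v,e_j> e_j||^2, the squared distance from v to span{e_j}.)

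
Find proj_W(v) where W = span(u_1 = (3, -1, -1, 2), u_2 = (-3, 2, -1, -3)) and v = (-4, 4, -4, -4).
proj_W(v) = (-312/89, 324/89, -336/89, -428/89)

Set up U = [u_1 | ... | u_2] ∈ R^(4×2). The projector onto W = col(U) is P = U (U^T U)^(-1) U^T.
Compute U^T U =
  [15, -16]
  [-16, 23],
and U^T v = (-20, 36).
Solve U^T U · c = U^T v for the coefficients: c = (116/89, 220/89). The projection is proj_W(v) = U c.
Check: (v - proj_W(v)) · u_1 = 0  (should be 0).
Check: (v - proj_W(v)) · u_2 = 0  (should be 0).
Result: proj_W(v) = (-312/89, 324/89, -336/89, -428/89).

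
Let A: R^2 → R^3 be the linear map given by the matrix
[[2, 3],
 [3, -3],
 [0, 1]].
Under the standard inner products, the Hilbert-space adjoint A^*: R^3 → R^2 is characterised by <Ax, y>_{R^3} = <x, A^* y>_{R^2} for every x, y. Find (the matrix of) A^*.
A^* = A^T =
[[2, 3, 0],
 [3, -3, 1]]

For real matrices with standard dot products, the defining identity <Ax, y> = <x, A^* y> gives (Ax)^T y = x^T (A^*) y, i.e. x^T A^T y = x^T (A^*) y. Since this holds for all x, y, we must have A^* = A^T. Therefore
A^* =
[[2, 3, 0],
 [3, -3, 1]].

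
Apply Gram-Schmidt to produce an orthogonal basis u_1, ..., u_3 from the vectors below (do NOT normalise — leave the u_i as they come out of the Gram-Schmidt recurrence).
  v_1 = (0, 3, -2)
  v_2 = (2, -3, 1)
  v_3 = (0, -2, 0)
Orthogonal basis:
  u_1 = (0, 3, -2)
  u_2 = (2, -6/13, -9/13)
  u_3 = (-24/61, -32/61, -48/61)

Apply the Gram-Schmidt recurrence
  u_1 = v_1
  u_i = v_i − Σ_{j<i} ((v_i · u_j) / (u_j · u_j)) · u_j.

Step by step this gives:
  u_1 = (0, 3, -2)
  u_2 = (2, -6/13, -9/13)
  u_3 = (-24/61, -32/61, -48/61)

Orthogonality check:
  u_2 · u_1 = 0 (should be 0)
  u_3 · u_1 = 0 (should be 0)
  u_3 · u_2 = 0 (should be 0)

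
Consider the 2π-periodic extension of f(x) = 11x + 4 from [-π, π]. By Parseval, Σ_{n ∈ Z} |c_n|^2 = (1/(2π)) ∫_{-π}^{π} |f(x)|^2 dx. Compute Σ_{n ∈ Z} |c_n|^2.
Σ |c_n|^2 = 121π^2/3 + 16

Expand and integrate term by term over [-π, π]:
  ∫ (11x)^2 dx = 121·(2π^3/3); ∫ 2·11·(4)·x dx = 0 (odd integrand); ∫ 4^2 dx = 16·2π.
So (1/(2π)) ∫_{-π}^{π} (11x + 4)^2 dx = 121π^2/3 + 16 = 121π^2/3 + 16.
Parseval ⇒ Σ |c_n|^2 = 121π^2/3 + 16.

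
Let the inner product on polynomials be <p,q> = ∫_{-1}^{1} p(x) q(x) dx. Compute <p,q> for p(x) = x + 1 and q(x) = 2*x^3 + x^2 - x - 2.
<p,q> = -16/5

Expand the product: p(x)·q(x) = 2*x^4 + 3*x^3 - 3*x - 2.
∫_{-1}^{1} of each monomial x^k gives [2/(k+1) if k even, 0 if k odd]. Integrating term-by-term (or equivalently evaluating the antiderivative F(x) = 2*x^5/5 + 3*x^4/4 - 3*x^2/2 - 2*x at the endpoints):
  F(1) − F(−1) = -47/20 − (17/20) = -16/5.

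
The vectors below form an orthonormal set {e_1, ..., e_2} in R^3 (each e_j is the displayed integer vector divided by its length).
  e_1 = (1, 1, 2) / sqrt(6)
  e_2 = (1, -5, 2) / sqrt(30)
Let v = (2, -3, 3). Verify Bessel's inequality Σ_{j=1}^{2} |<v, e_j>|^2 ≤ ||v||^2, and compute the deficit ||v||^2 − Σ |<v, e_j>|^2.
Σ |<v, e_j>|^2 = 109/5; ||v||^2 = 22; deficit = 1/5

Write each e_j = u_j / sqrt(<u_j, u_j>) where u_j is the displayed integer vector. Then <v, e_j> = <v, u_j> / sqrt(<u_j, u_j>), so |<v, e_j>|^2 = <v, u_j>^2 / <u_j, u_j>.
Coefficients: <v, e_1> = 5/sqrt(6), <v, e_2> = 23/sqrt(30).
Square and sum: Σ |<v, e_j>|^2 = 109/5.
Compute ||v||^2 = v·v = 22.
Deficit = 22 − 109/5 = 1/5 ≥ 0, confirming Bessel's inequality. (The deficit equals ||v − Σ <v,e_j> e_j||^2, the squared distance from v to span{e_j}.)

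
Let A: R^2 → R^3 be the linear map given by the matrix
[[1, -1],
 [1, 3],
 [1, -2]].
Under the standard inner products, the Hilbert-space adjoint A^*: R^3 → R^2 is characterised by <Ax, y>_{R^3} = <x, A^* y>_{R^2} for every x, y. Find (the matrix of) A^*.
A^* = A^T =
[[1, 1, 1],
 [-1, 3, -2]]

For real matrices with standard dot products, the defining identity <Ax, y> = <x, A^* y> gives (Ax)^T y = x^T (A^*) y, i.e. x^T A^T y = x^T (A^*) y. Since this holds for all x, y, we must have A^* = A^T. Therefore
A^* =
[[1, 1, 1],
 [-1, 3, -2]].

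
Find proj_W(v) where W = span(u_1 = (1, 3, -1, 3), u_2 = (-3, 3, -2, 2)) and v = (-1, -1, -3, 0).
proj_W(v) = (-128/81, 2/9, -79/162, -31/162)

Set up U = [u_1 | ... | u_2] ∈ R^(4×2). The projector onto W = col(U) is P = U (U^T U)^(-1) U^T.
Compute U^T U =
  [20, 14]
  [14, 26],
and U^T v = (-1, 6).
Solve U^T U · c = U^T v for the coefficients: c = (-55/162, 67/162). The projection is proj_W(v) = U c.
Check: (v - proj_W(v)) · u_1 = 0  (should be 0).
Check: (v - proj_W(v)) · u_2 = 0  (should be 0).
Result: proj_W(v) = (-128/81, 2/9, -79/162, -31/162).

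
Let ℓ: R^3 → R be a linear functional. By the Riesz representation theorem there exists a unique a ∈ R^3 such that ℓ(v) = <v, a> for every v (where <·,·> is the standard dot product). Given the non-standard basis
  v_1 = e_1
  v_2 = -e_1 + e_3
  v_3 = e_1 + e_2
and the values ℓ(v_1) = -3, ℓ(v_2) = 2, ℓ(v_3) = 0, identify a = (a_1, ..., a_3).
a = (-3, 3, -1)

Write a = (a_1, ..., a_3) in the standard basis. For each basis vector v_i, ℓ(v_i) = <v_i, a> is a linear equation in the a_j's. Collect the n equations into a matrix system V a = ℓ, where row i of V is v_i (expressed in the standard basis). Since V is invertible (lower-triangular with 1s on the diagonal, up to permutation), solve by back-substitution:
  V =
[[1, 0, 0],
 [-1, 0, 1],
 [1, 1, 0]]
  V a = (-3, 2, 0)
Solving gives a = (-3, 3, -1).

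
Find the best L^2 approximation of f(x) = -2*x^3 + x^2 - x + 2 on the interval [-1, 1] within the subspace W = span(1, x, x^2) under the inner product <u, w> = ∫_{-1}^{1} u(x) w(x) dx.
g(x) = x^2 - 11*x/5 + 2

The best approximation g ∈ W is the orthogonal projection of f onto W. Writing g = a_0 + a_1 x + a_2 x^2, the coefficients solve the normal equations G · a = b where
  G_{ij} = <φ_i, φ_j> and b_i = <f, φ_i>, with φ_0 = 1, φ_1 = x, φ_2 = x^2.
G =
  [2, 0, 2/3]
  [0, 2/3, 0]
  [2/3, 0, 2/5],
b = (14/3, -22/15, 26/15).
Solving gives a_0 = 2, a_1 = -11/5, a_2 = 1, so
  g(x) = x^2 - 11*x/5 + 2.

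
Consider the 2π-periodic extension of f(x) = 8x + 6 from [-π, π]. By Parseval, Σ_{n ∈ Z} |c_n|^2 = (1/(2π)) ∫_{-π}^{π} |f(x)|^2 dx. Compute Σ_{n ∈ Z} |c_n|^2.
Σ |c_n|^2 = 64π^2/3 + 36

Expand and integrate term by term over [-π, π]:
  ∫ (8x)^2 dx = 64·(2π^3/3); ∫ 2·8·(6)·x dx = 0 (odd integrand); ∫ 6^2 dx = 36·2π.
So (1/(2π)) ∫_{-π}^{π} (8x + 6)^2 dx = 64π^2/3 + 36 = 64π^2/3 + 36.
Parseval ⇒ Σ |c_n|^2 = 64π^2/3 + 36.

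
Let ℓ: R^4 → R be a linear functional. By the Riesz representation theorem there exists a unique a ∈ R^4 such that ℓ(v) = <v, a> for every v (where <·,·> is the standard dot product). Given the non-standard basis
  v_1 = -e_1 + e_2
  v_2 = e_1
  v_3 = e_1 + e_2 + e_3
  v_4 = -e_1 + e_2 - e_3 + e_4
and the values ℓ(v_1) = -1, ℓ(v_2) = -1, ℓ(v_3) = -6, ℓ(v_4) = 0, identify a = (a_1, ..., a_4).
a = (-1, -2, -3, -2)

Write a = (a_1, ..., a_4) in the standard basis. For each basis vector v_i, ℓ(v_i) = <v_i, a> is a linear equation in the a_j's. Collect the n equations into a matrix system V a = ℓ, where row i of V is v_i (expressed in the standard basis). Since V is invertible (lower-triangular with 1s on the diagonal, up to permutation), solve by back-substitution:
  V =
[[-1, 1, 0, 0],
 [1, 0, 0, 0],
 [1, 1, 1, 0],
 [-1, 1, -1, 1]]
  V a = (-1, -1, -6, 0)
Solving gives a = (-1, -2, -3, -2).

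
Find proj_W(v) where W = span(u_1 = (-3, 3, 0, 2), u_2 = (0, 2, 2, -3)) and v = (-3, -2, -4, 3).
proj_W(v) = (-27/22, -465/374, -42/17, 846/187)

Set up U = [u_1 | ... | u_2] ∈ R^(4×2). The projector onto W = col(U) is P = U (U^T U)^(-1) U^T.
Compute U^T U =
  [22, 0]
  [0, 17],
and U^T v = (9, -21).
Solve U^T U · c = U^T v for the coefficients: c = (9/22, -21/17). The projection is proj_W(v) = U c.
Check: (v - proj_W(v)) · u_1 = 0  (should be 0).
Check: (v - proj_W(v)) · u_2 = 0  (should be 0).
Result: proj_W(v) = (-27/22, -465/374, -42/17, 846/187).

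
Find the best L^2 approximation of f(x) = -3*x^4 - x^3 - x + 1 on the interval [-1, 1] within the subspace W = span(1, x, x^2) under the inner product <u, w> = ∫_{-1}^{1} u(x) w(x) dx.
g(x) = -18*x^2/7 - 8*x/5 + 44/35

The best approximation g ∈ W is the orthogonal projection of f onto W. Writing g = a_0 + a_1 x + a_2 x^2, the coefficients solve the normal equations G · a = b where
  G_{ij} = <φ_i, φ_j> and b_i = <f, φ_i>, with φ_0 = 1, φ_1 = x, φ_2 = x^2.
G =
  [2, 0, 2/3]
  [0, 2/3, 0]
  [2/3, 0, 2/5],
b = (4/5, -16/15, -4/21).
Solving gives a_0 = 44/35, a_1 = -8/5, a_2 = -18/7, so
  g(x) = -18*x^2/7 - 8*x/5 + 44/35.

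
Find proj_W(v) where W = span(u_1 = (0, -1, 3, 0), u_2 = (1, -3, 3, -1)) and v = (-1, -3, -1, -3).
proj_W(v) = (10/7, -18/7, -6/7, -10/7)

Set up U = [u_1 | ... | u_2] ∈ R^(4×2). The projector onto W = col(U) is P = U (U^T U)^(-1) U^T.
Compute U^T U =
  [10, 12]
  [12, 20],
and U^T v = (0, 8).
Solve U^T U · c = U^T v for the coefficients: c = (-12/7, 10/7). The projection is proj_W(v) = U c.
Check: (v - proj_W(v)) · u_1 = 0  (should be 0).
Check: (v - proj_W(v)) · u_2 = 0  (should be 0).
Result: proj_W(v) = (10/7, -18/7, -6/7, -10/7).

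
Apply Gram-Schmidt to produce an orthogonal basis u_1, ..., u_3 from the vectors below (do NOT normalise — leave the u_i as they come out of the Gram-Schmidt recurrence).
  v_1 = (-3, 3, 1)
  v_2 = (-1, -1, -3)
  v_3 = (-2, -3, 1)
Orthogonal basis:
  u_1 = (-3, 3, 1)
  u_2 = (-28/19, -10/19, -54/19)
  u_3 = (-52/25, -13/5, 39/25)

Apply the Gram-Schmidt recurrence
  u_1 = v_1
  u_i = v_i − Σ_{j<i} ((v_i · u_j) / (u_j · u_j)) · u_j.

Step by step this gives:
  u_1 = (-3, 3, 1)
  u_2 = (-28/19, -10/19, -54/19)
  u_3 = (-52/25, -13/5, 39/25)

Orthogonality check:
  u_2 · u_1 = 0 (should be 0)
  u_3 · u_1 = 0 (should be 0)
  u_3 · u_2 = 0 (should be 0)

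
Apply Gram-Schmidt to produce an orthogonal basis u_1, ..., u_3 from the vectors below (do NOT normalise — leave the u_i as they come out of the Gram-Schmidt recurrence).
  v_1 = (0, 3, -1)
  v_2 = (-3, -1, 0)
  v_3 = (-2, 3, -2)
Orthogonal basis:
  u_1 = (0, 3, -1)
  u_2 = (-3, -1/10, -3/10)
  u_3 = (1/13, -3/13, -9/13)

Apply the Gram-Schmidt recurrence
  u_1 = v_1
  u_i = v_i − Σ_{j<i} ((v_i · u_j) / (u_j · u_j)) · u_j.

Step by step this gives:
  u_1 = (0, 3, -1)
  u_2 = (-3, -1/10, -3/10)
  u_3 = (1/13, -3/13, -9/13)

Orthogonality check:
  u_2 · u_1 = 0 (should be 0)
  u_3 · u_1 = 0 (should be 0)
  u_3 · u_2 = 0 (should be 0)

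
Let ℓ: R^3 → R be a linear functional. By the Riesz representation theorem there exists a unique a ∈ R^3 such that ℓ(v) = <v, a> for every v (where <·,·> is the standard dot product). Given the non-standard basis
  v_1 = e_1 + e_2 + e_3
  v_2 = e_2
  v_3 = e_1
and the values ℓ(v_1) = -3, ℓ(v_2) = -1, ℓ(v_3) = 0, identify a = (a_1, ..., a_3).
a = (0, -1, -2)

Write a = (a_1, ..., a_3) in the standard basis. For each basis vector v_i, ℓ(v_i) = <v_i, a> is a linear equation in the a_j's. Collect the n equations into a matrix system V a = ℓ, where row i of V is v_i (expressed in the standard basis). Since V is invertible (lower-triangular with 1s on the diagonal, up to permutation), solve by back-substitution:
  V =
[[1, 1, 1],
 [0, 1, 0],
 [1, 0, 0]]
  V a = (-3, -1, 0)
Solving gives a = (0, -1, -2).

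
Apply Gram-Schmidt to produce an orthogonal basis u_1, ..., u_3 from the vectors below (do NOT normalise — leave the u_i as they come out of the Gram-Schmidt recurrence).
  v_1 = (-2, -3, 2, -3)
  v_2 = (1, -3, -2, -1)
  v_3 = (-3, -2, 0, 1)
Orthogonal basis:
  u_1 = (-2, -3, 2, -3)
  u_2 = (19/13, -30/13, -32/13, -4/13)
  u_3 = (-407/177, -115/118, -125/177, 721/354)

Apply the Gram-Schmidt recurrence
  u_1 = v_1
  u_i = v_i − Σ_{j<i} ((v_i · u_j) / (u_j · u_j)) · u_j.

Step by step this gives:
  u_1 = (-2, -3, 2, -3)
  u_2 = (19/13, -30/13, -32/13, -4/13)
  u_3 = (-407/177, -115/118, -125/177, 721/354)

Orthogonality check:
  u_2 · u_1 = 0 (should be 0)
  u_3 · u_1 = 0 (should be 0)
  u_3 · u_2 = 0 (should be 0)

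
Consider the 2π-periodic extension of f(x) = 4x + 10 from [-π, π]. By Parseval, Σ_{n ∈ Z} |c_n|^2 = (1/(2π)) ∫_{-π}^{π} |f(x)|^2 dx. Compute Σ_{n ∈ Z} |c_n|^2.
Σ |c_n|^2 = 16π^2/3 + 100

Expand and integrate term by term over [-π, π]:
  ∫ (4x)^2 dx = 16·(2π^3/3); ∫ 2·4·(10)·x dx = 0 (odd integrand); ∫ 10^2 dx = 100·2π.
So (1/(2π)) ∫_{-π}^{π} (4x + 10)^2 dx = 16π^2/3 + 100 = 16π^2/3 + 100.
Parseval ⇒ Σ |c_n|^2 = 16π^2/3 + 100.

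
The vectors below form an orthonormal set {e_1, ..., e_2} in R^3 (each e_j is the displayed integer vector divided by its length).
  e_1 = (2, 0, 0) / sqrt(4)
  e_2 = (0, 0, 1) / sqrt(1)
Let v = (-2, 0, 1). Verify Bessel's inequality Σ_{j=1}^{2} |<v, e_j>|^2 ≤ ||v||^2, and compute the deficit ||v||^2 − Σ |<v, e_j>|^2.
Σ |<v, e_j>|^2 = 5; ||v||^2 = 5; deficit = 0

Write each e_j = u_j / sqrt(<u_j, u_j>) where u_j is the displayed integer vector. Then <v, e_j> = <v, u_j> / sqrt(<u_j, u_j>), so |<v, e_j>|^2 = <v, u_j>^2 / <u_j, u_j>.
Coefficients: <v, e_1> = -4/sqrt(4), <v, e_2> = 1/sqrt(1).
Square and sum: Σ |<v, e_j>|^2 = 5.
Compute ||v||^2 = v·v = 5.
Deficit = 5 − 5 = 0 ≥ 0, confirming Bessel's inequality. (The deficit equals ||v − Σ <v,e_j> e_j||^2, the squared distance from v to span{e_j}.)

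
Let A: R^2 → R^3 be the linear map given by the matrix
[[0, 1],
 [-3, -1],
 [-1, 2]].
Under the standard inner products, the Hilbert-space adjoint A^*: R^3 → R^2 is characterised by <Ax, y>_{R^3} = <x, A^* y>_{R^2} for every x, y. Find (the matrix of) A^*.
A^* = A^T =
[[0, -3, -1],
 [1, -1, 2]]

For real matrices with standard dot products, the defining identity <Ax, y> = <x, A^* y> gives (Ax)^T y = x^T (A^*) y, i.e. x^T A^T y = x^T (A^*) y. Since this holds for all x, y, we must have A^* = A^T. Therefore
A^* =
[[0, -3, -1],
 [1, -1, 2]].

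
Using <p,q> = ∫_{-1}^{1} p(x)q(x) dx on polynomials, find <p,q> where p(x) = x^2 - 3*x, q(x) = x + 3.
<p,q> = 0

Expand the product: p(x)·q(x) = x^3 - 9*x.
∫_{-1}^{1} of each monomial x^k gives [2/(k+1) if k even, 0 if k odd]. Integrating term-by-term (or equivalently evaluating the antiderivative F(x) = x^4/4 - 9*x^2/2 at the endpoints):
  F(1) − F(−1) = -17/4 − (-17/4) = 0.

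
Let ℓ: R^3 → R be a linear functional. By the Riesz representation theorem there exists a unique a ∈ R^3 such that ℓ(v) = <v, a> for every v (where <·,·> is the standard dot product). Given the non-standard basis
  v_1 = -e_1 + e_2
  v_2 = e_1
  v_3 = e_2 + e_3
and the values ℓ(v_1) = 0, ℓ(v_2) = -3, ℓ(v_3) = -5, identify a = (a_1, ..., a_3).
a = (-3, -3, -2)

Write a = (a_1, ..., a_3) in the standard basis. For each basis vector v_i, ℓ(v_i) = <v_i, a> is a linear equation in the a_j's. Collect the n equations into a matrix system V a = ℓ, where row i of V is v_i (expressed in the standard basis). Since V is invertible (lower-triangular with 1s on the diagonal, up to permutation), solve by back-substitution:
  V =
[[-1, 1, 0],
 [1, 0, 0],
 [0, 1, 1]]
  V a = (0, -3, -5)
Solving gives a = (-3, -3, -2).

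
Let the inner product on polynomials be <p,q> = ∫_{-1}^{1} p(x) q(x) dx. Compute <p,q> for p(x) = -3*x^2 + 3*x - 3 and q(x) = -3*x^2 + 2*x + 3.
<p,q> = -52/5

Expand the product: p(x)·q(x) = 9*x^4 - 15*x^3 + 6*x^2 + 3*x - 9.
∫_{-1}^{1} of each monomial x^k gives [2/(k+1) if k even, 0 if k odd]. Integrating term-by-term (or equivalently evaluating the antiderivative F(x) = 9*x^5/5 - 15*x^4/4 + 2*x^3 + 3*x^2/2 - 9*x at the endpoints):
  F(1) − F(−1) = -149/20 − (59/20) = -52/5.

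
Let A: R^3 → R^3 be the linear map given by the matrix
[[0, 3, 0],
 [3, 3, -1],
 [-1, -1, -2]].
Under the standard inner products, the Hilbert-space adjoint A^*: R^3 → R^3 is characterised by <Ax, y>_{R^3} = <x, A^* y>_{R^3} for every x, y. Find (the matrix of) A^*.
A^* = A^T =
[[0, 3, -1],
 [3, 3, -1],
 [0, -1, -2]]

For real matrices with standard dot products, the defining identity <Ax, y> = <x, A^* y> gives (Ax)^T y = x^T (A^*) y, i.e. x^T A^T y = x^T (A^*) y. Since this holds for all x, y, we must have A^* = A^T. Therefore
A^* =
[[0, 3, -1],
 [3, 3, -1],
 [0, -1, -2]].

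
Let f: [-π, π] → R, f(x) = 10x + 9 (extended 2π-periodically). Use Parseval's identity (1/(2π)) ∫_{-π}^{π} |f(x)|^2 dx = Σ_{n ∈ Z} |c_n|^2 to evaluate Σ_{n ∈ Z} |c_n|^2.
Σ |c_n|^2 = 100π^2/3 + 81

Expand and integrate term by term over [-π, π]:
  ∫ (10x)^2 dx = 100·(2π^3/3); ∫ 2·10·(9)·x dx = 0 (odd integrand); ∫ 9^2 dx = 81·2π.
So (1/(2π)) ∫_{-π}^{π} (10x + 9)^2 dx = 100π^2/3 + 81 = 100π^2/3 + 81.
Parseval ⇒ Σ |c_n|^2 = 100π^2/3 + 81.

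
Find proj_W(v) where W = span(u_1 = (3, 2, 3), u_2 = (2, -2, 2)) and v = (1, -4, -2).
proj_W(v) = (-1/2, -4, -1/2)

Set up U = [u_1 | ... | u_2] ∈ R^(3×2). The projector onto W = col(U) is P = U (U^T U)^(-1) U^T.
Compute U^T U =
  [22, 8]
  [8, 12],
and U^T v = (-11, 6).
Solve U^T U · c = U^T v for the coefficients: c = (-9/10, 11/10). The projection is proj_W(v) = U c.
Check: (v - proj_W(v)) · u_1 = 0  (should be 0).
Check: (v - proj_W(v)) · u_2 = 0  (should be 0).
Result: proj_W(v) = (-1/2, -4, -1/2).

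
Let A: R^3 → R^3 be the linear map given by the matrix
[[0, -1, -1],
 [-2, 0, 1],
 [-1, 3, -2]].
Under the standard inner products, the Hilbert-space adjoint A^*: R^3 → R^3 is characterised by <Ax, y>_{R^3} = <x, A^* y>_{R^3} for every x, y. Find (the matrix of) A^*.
A^* = A^T =
[[0, -2, -1],
 [-1, 0, 3],
 [-1, 1, -2]]

For real matrices with standard dot products, the defining identity <Ax, y> = <x, A^* y> gives (Ax)^T y = x^T (A^*) y, i.e. x^T A^T y = x^T (A^*) y. Since this holds for all x, y, we must have A^* = A^T. Therefore
A^* =
[[0, -2, -1],
 [-1, 0, 3],
 [-1, 1, -2]].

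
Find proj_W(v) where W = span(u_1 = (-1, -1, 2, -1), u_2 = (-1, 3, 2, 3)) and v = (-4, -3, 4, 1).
proj_W(v) = (-12/5, -1, 24/5, -1)

Set up U = [u_1 | ... | u_2] ∈ R^(4×2). The projector onto W = col(U) is P = U (U^T U)^(-1) U^T.
Compute U^T U =
  [7, -1]
  [-1, 23],
and U^T v = (14, 6).
Solve U^T U · c = U^T v for the coefficients: c = (41/20, 7/20). The projection is proj_W(v) = U c.
Check: (v - proj_W(v)) · u_1 = 0  (should be 0).
Check: (v - proj_W(v)) · u_2 = 0  (should be 0).
Result: proj_W(v) = (-12/5, -1, 24/5, -1).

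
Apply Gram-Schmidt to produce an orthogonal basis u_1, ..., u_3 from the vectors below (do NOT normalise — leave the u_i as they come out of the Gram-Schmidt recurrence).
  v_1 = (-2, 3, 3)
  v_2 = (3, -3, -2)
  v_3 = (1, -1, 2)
Orthogonal basis:
  u_1 = (-2, 3, 3)
  u_2 = (12/11, -3/22, 19/22)
  u_3 = (-24/43, -40/43, 24/43)

Apply the Gram-Schmidt recurrence
  u_1 = v_1
  u_i = v_i − Σ_{j<i} ((v_i · u_j) / (u_j · u_j)) · u_j.

Step by step this gives:
  u_1 = (-2, 3, 3)
  u_2 = (12/11, -3/22, 19/22)
  u_3 = (-24/43, -40/43, 24/43)

Orthogonality check:
  u_2 · u_1 = 0 (should be 0)
  u_3 · u_1 = 0 (should be 0)
  u_3 · u_2 = 0 (should be 0)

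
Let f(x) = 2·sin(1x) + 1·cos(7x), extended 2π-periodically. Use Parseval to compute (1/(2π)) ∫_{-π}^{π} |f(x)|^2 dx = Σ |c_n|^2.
Σ |c_n|^2 = 5/2

Expand |f|^2 and use orthogonality of {sin(nx), cos(mx)} on [-π, π]:
  ∫_{-π}^{π} sin(nx)^2 dx = π, ∫ cos(mx)^2 dx = π, and cross terms integrate to 0.
So ∫_{-π}^{π} f(x)^2 dx = 2^2 · π + 1^2 · π = (4 + 1)π.
Divide by 2π: (4 + 1)/2 = 5/2.
By Parseval, this equals Σ |c_n|^2.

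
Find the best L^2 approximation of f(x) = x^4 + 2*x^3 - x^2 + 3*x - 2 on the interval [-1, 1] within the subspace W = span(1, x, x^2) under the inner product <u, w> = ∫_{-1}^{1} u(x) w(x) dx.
g(x) = -x^2/7 + 21*x/5 - 73/35

The best approximation g ∈ W is the orthogonal projection of f onto W. Writing g = a_0 + a_1 x + a_2 x^2, the coefficients solve the normal equations G · a = b where
  G_{ij} = <φ_i, φ_j> and b_i = <f, φ_i>, with φ_0 = 1, φ_1 = x, φ_2 = x^2.
G =
  [2, 0, 2/3]
  [0, 2/3, 0]
  [2/3, 0, 2/5],
b = (-64/15, 14/5, -152/105).
Solving gives a_0 = -73/35, a_1 = 21/5, a_2 = -1/7, so
  g(x) = -x^2/7 + 21*x/5 - 73/35.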